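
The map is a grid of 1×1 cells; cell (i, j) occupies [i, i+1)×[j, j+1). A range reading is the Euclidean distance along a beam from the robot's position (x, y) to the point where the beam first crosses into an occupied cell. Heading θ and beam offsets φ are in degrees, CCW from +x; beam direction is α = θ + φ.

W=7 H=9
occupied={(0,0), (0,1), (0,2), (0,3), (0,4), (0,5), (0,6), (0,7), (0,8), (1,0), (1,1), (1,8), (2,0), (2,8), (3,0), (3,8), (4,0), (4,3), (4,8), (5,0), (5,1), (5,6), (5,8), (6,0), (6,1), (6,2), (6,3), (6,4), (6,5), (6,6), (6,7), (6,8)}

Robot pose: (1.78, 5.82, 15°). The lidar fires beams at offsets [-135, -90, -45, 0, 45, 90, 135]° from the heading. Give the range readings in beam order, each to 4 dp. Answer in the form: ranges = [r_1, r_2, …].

ranges = [1.5600, 4.9900, 3.6400, 3.3336, 2.5172, 2.2569, 0.9007]

beam 1: φ=-135°, α=240°
  d=(-0.5000,-0.8660)  start (1,5)  tX=1.5600 tY=0.9469  stride 1/|dx|=2.0000 1/|dy|=1.1547
    cross y-line → (1,4), t=0.9469
    cross x-line → (0,4), t=1.5600 (wall)
  → r_1 = 1.5600
beam 2: φ=-90°, α=285°
  d=(0.2588,-0.9659)  start (1,5)  tX=0.8500 tY=0.8489  stride 1/|dx|=3.8637 1/|dy|=1.0353
    cross y-line → (1,4), t=0.8489
    cross x-line → (2,4), t=0.8500
    cross y-line → (2,3), t=1.8842
    cross y-line → (2,2), t=2.9195
    cross y-line → (2,1), t=3.9548
    cross x-line → (3,1), t=4.7137
    cross y-line → (3,0), t=4.9900 (wall)
  → r_2 = 4.9900
beam 3: φ=-45°, α=330°
  d=(0.8660,-0.5000)  start (1,5)  tX=0.2540 tY=1.6400  stride 1/|dx|=1.1547 1/|dy|=2.0000
    cross x-line → (2,5), t=0.2540
    cross x-line → (3,5), t=1.4087
    cross y-line → (3,4), t=1.6400
    cross x-line → (4,4), t=2.5634
    cross y-line → (4,3), t=3.6400 (wall)
  → r_3 = 3.6400
beam 4: φ=0°, α=15°
  d=(0.9659,0.2588)  start (1,5)  tX=0.2278 tY=0.6955  stride 1/|dx|=1.0353 1/|dy|=3.8637
    cross x-line → (2,5), t=0.2278
    cross y-line → (2,6), t=0.6955
    cross x-line → (3,6), t=1.2630
    cross x-line → (4,6), t=2.2983
    cross x-line → (5,6), t=3.3336 (wall)
  → r_4 = 3.3336
beam 5: φ=45°, α=60°
  d=(0.5000,0.8660)  start (1,5)  tX=0.4400 tY=0.2078  stride 1/|dx|=2.0000 1/|dy|=1.1547
    cross y-line → (1,6), t=0.2078
    cross x-line → (2,6), t=0.4400
    cross y-line → (2,7), t=1.3625
    cross x-line → (3,7), t=2.4400
    cross y-line → (3,8), t=2.5172 (wall)
  → r_5 = 2.5172
beam 6: φ=90°, α=105°
  d=(-0.2588,0.9659)  start (1,5)  tX=3.0137 tY=0.1863  stride 1/|dx|=3.8637 1/|dy|=1.0353
    cross y-line → (1,6), t=0.1863
    cross y-line → (1,7), t=1.2216
    cross y-line → (1,8), t=2.2569 (wall)
  → r_6 = 2.2569
beam 7: φ=135°, α=150°
  d=(-0.8660,0.5000)  start (1,5)  tX=0.9007 tY=0.3600  stride 1/|dx|=1.1547 1/|dy|=2.0000
    cross y-line → (1,6), t=0.3600
    cross x-line → (0,6), t=0.9007 (wall)
  → r_7 = 0.9007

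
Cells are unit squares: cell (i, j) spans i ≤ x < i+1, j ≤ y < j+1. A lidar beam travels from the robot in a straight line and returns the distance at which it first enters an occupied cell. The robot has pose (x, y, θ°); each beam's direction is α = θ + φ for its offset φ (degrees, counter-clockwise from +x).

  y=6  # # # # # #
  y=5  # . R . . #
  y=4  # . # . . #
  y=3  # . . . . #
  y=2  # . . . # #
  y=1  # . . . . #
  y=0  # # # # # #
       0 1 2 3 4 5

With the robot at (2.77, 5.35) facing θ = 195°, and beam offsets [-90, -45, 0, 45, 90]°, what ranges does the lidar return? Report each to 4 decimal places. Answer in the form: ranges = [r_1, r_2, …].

beam 1: φ=-90°, α=105°
  dir = (cos 105°, sin 105°) = (-0.2588, 0.9659); from cell (2,5)
  next x-line at t=2.9751, next y-line at t=0.6729; Δt_x=3.8637, Δt_y=1.0353
    y: enter (2,6) at t=0.6729 ← occupied
  → r_1 = 0.6729
beam 2: φ=-45°, α=150°
  dir = (cos 150°, sin 150°) = (-0.8660, 0.5000); from cell (2,5)
  next x-line at t=0.8891, next y-line at t=1.3000; Δt_x=1.1547, Δt_y=2.0000
    x: enter (1,5) at t=0.8891
    y: enter (1,6) at t=1.3000 ← occupied
  → r_2 = 1.3000
beam 3: φ=0°, α=195°
  dir = (cos 195°, sin 195°) = (-0.9659, -0.2588); from cell (2,5)
  next x-line at t=0.7972, next y-line at t=1.3523; Δt_x=1.0353, Δt_y=3.8637
    x: enter (1,5) at t=0.7972
    y: enter (1,4) at t=1.3523
    x: enter (0,4) at t=1.8324 ← occupied
  → r_3 = 1.8324
beam 4: φ=45°, α=240°
  dir = (cos 240°, sin 240°) = (-0.5000, -0.8660); from cell (2,5)
  next x-line at t=1.5400, next y-line at t=0.4041; Δt_x=2.0000, Δt_y=1.1547
    y: enter (2,4) at t=0.4041 ← occupied
  → r_4 = 0.4041
beam 5: φ=90°, α=285°
  dir = (cos 285°, sin 285°) = (0.2588, -0.9659); from cell (2,5)
  next x-line at t=0.8887, next y-line at t=0.3623; Δt_x=3.8637, Δt_y=1.0353
    y: enter (2,4) at t=0.3623 ← occupied
  → r_5 = 0.3623

ranges = [0.6729, 1.3000, 1.8324, 0.4041, 0.3623]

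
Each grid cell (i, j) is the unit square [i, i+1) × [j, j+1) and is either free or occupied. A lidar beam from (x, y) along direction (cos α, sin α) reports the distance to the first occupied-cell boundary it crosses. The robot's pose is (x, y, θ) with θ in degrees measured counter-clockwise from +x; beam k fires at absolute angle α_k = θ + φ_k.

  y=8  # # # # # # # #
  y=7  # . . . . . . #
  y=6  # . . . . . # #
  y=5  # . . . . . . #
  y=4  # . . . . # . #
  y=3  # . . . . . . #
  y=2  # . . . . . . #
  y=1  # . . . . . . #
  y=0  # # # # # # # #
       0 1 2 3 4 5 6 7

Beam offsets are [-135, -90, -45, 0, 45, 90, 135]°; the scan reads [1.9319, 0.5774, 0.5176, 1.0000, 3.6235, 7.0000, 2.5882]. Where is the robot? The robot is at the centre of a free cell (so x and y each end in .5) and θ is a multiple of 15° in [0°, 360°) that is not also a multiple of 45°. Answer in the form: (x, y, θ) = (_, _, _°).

Enumerate (i+0.5, j+0.5, θ) over the 40 free cells and 16 admissible headings. For each, cast all 7 beams and compare to the given ranges.
  (1.5, 5.5, 15°): beam 1 = 1.0000 ≠ 1.9319 ✗
  (2.5, 4.5, 285°): beam 1 = 1.7321 ≠ 1.9319 ✗
  (1.5, 7.5, 210°): beam 1 = 0.5176 ≠ 1.9319 ✗
  …
  (4.5, 7.5, 150°): r_1=1.9319, r_2=0.5774, r_3=0.5176, r_4=1.0000, r_5=3.6235, r_6=7.0000, r_7=2.5882 — all match ✓
Only this pose fits every beam.

(x, y, θ) = (4.5, 7.5, 150°)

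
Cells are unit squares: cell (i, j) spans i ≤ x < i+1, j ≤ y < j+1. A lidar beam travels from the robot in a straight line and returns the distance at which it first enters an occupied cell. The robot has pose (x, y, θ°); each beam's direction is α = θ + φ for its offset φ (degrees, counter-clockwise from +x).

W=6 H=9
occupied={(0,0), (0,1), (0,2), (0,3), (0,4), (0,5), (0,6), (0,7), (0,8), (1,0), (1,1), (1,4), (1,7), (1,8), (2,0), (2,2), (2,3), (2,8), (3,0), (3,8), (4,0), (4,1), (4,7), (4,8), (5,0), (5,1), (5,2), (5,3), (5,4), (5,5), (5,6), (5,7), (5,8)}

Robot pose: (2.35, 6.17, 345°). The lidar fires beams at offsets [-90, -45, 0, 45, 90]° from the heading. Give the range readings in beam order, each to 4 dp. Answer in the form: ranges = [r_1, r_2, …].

beam 1: φ=-90°, α=255°
  direction (-0.2588, -0.9659); cell (2,6); t to first gridline: x 1.3523, y 0.1760 (then +3.8637 / +1.0353)
    (2,5) via y @ 0.1760
    (2,4) via y @ 1.2113
    (1,4) via x @ 1.3523  # hit
  → r_1 = 1.3523
beam 2: φ=-45°, α=300°
  direction (0.5000, -0.8660); cell (2,6); t to first gridline: x 1.3000, y 0.1963 (then +2.0000 / +1.1547)
    (2,5) via y @ 0.1963
    (3,5) via x @ 1.3000
    (3,4) via y @ 1.3510
    (3,3) via y @ 2.5057
    (4,3) via x @ 3.3000
    (4,2) via y @ 3.6604
    (4,1) via y @ 4.8151  # hit
  → r_2 = 4.8151
beam 3: φ=0°, α=345°
  direction (0.9659, -0.2588); cell (2,6); t to first gridline: x 0.6729, y 0.6568 (then +1.0353 / +3.8637)
    (2,5) via y @ 0.6568
    (3,5) via x @ 0.6729
    (4,5) via x @ 1.7082
    (5,5) via x @ 2.7435  # hit
  → r_3 = 2.7435
beam 4: φ=45°, α=30°
  direction (0.8660, 0.5000); cell (2,6); t to first gridline: x 0.7506, y 1.6600 (then +1.1547 / +2.0000)
    (3,6) via x @ 0.7506
    (3,7) via y @ 1.6600
    (4,7) via x @ 1.9053  # hit
  → r_4 = 1.9053
beam 5: φ=90°, α=75°
  direction (0.2588, 0.9659); cell (2,6); t to first gridline: x 2.5114, y 0.8593 (then +3.8637 / +1.0353)
    (2,7) via y @ 0.8593
    (2,8) via y @ 1.8946  # hit
  → r_5 = 1.8946

ranges = [1.3523, 4.8151, 2.7435, 1.9053, 1.8946]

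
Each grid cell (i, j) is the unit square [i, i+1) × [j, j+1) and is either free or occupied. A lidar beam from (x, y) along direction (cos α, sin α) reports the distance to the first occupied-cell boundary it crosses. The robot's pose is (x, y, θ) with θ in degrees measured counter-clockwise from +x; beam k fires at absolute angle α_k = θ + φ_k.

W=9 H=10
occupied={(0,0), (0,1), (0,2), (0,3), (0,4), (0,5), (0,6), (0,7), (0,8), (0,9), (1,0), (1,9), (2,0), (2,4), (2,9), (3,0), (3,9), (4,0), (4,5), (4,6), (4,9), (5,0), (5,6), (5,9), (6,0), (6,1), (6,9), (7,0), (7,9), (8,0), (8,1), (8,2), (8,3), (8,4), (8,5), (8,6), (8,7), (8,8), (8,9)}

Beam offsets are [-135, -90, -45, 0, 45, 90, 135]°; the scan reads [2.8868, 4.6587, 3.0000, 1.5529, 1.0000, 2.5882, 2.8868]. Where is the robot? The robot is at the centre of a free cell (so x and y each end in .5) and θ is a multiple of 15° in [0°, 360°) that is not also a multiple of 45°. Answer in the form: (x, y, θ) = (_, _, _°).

(x, y, θ) = (5.5, 2.5, 255°)

Enumerate (i+0.5, j+0.5, θ) over the 51 free cells and 16 admissible headings. For each, cast all 7 beams and compare to the given ranges.
  (4.5, 3.5, 240°): beam 1 = 1.5529 ≠ 2.8868 ✗
  (5.5, 2.5, 60°): beam 1 = 1.5529 ≠ 2.8868 ✗
  (1.5, 5.5, 60°): beam 1 = 4.6587 ≠ 2.8868 ✗
  (1.5, 1.5, 345°): beam 1 = 0.5774 ≠ 2.8868 ✗
  (5.5, 2.5, 30°): beam 1 = 1.5529 ≠ 2.8868 ✗
  …
  (5.5, 2.5, 255°): r_1=2.8868, r_2=4.6587, r_3=3.0000, r_4=1.5529, r_5=1.0000, r_6=2.5882, r_7=2.8868 — all match ✓
No second candidate reproduces the full scan.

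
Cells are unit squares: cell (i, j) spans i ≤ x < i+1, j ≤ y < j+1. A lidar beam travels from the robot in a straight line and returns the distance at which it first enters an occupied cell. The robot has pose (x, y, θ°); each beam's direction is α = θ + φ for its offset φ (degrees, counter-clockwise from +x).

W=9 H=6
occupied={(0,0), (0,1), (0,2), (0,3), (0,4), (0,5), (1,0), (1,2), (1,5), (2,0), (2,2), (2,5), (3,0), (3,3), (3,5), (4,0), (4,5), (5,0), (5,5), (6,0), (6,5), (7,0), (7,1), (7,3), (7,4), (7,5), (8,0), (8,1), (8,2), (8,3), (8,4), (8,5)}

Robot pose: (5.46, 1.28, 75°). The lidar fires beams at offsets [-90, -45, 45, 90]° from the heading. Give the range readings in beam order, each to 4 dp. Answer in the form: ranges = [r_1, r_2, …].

beam 1: φ=-90°, α=345°
  cosα=0.9659 sinα=-0.2588 | (5,1) | tMaxX 0.5590 tMaxY 1.0818 | tΔX 1.0353 tΔY 3.8637
    t=0.5590 [x] (6,1)
    t=1.0818 [y] (6,0) — stop
  → r_1 = 1.0818
beam 2: φ=-45°, α=30°
  cosα=0.8660 sinα=0.5000 | (5,1) | tMaxX 0.6235 tMaxY 1.4400 | tΔX 1.1547 tΔY 2.0000
    t=0.6235 [x] (6,1)
    t=1.4400 [y] (6,2)
    t=1.7782 [x] (7,2)
    t=2.9329 [x] (8,2) — stop
  → r_2 = 2.9329
beam 3: φ=45°, α=120°
  cosα=-0.5000 sinα=0.8660 | (5,1) | tMaxX 0.9200 tMaxY 0.8314 | tΔX 2.0000 tΔY 1.1547
    t=0.8314 [y] (5,2)
    t=0.9200 [x] (4,2)
    t=1.9861 [y] (4,3)
    t=2.9200 [x] (3,3) — stop
  → r_3 = 2.9200
beam 4: φ=90°, α=165°
  cosα=-0.9659 sinα=0.2588 | (5,1) | tMaxX 0.4762 tMaxY 2.7819 | tΔX 1.0353 tΔY 3.8637
    t=0.4762 [x] (4,1)
    t=1.5115 [x] (3,1)
    t=2.5468 [x] (2,1)
    t=2.7819 [y] (2,2) — stop
  → r_4 = 2.7819

ranges = [1.0818, 2.9329, 2.9200, 2.7819]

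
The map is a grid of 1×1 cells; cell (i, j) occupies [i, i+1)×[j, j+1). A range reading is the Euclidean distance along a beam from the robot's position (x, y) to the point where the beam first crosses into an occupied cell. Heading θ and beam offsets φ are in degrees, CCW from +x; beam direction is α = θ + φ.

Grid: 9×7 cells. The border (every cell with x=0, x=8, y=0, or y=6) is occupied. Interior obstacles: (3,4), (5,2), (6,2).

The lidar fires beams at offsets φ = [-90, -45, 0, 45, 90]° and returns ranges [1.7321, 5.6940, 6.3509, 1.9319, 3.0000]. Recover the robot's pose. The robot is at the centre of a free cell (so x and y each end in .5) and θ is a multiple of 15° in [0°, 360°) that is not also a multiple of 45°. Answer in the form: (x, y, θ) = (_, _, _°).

The pose lattice has 32·16 = 512 candidates. Test each by forward raycasting.
  (5.5, 5.5, 60°): beam 1 = 2.8868 ≠ 1.7321 ✗
  (4.5, 3.5, 255°): beam 1 = 3.6235 ≠ 1.7321 ✗
  (4.5, 3.5, 195°): beam 1 = 2.5882 ≠ 1.7321 ✗
  (5.5, 1.5, 75°): beam 1 = 1.9319 ≠ 1.7321 ✗
  …
  (2.5, 2.5, 30°): r_1=1.7321, r_2=5.6940, r_3=6.3509, r_4=1.9319, r_5=3.0000 — all match ✓
Only this pose fits every beam.

(x, y, θ) = (2.5, 2.5, 30°)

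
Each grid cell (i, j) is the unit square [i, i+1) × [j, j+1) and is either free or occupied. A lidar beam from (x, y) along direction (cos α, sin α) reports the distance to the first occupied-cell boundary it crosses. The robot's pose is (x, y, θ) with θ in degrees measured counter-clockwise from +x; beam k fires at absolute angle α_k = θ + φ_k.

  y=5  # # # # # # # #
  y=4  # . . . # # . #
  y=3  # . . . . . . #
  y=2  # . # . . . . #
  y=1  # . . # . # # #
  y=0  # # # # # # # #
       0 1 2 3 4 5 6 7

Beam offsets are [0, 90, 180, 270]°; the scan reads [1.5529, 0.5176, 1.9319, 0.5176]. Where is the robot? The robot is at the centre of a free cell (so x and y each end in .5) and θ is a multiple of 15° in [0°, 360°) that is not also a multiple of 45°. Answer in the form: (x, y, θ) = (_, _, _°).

Candidates: 18 free-cell centres × 16 headings = 288 poses. Raycast each; keep the one whose scan matches to 4 dp.
  (6.5, 3.5, 75°): beam 2 = 1.9319 ≠ 0.5176 ✗
  (6.5, 4.5, 255°): beam 1 = 2.5882 ≠ 1.5529 ✗
  (2.5, 3.5, 330°): beam 1 = 3.0000 ≠ 1.5529 ✗
  (6.5, 2.5, 75°): beam 1 = 1.9319 ≠ 1.5529 ✗
  …
  (1.5, 2.5, 285°): r_1=1.5529, r_2=0.5176, r_3=1.9319, r_4=0.5176 — all match ✓
Only this pose fits every beam.

(x, y, θ) = (1.5, 2.5, 285°)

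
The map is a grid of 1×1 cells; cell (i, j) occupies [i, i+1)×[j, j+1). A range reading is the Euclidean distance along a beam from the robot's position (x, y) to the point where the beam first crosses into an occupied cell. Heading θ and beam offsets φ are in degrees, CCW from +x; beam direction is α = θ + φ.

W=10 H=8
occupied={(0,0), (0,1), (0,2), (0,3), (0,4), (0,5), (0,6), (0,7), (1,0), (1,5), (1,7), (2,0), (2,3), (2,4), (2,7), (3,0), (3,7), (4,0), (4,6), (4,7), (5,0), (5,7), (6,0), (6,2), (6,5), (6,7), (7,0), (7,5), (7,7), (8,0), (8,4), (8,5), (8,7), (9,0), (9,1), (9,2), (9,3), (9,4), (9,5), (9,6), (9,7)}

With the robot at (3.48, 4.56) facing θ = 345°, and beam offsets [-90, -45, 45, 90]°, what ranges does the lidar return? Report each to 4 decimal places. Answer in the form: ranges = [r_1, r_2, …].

beam 1: φ=-90°, α=255°
  dir = (cos 255°, sin 255°) = (-0.2588, -0.9659); from cell (3,4)
  next x-line at t=1.8546, next y-line at t=0.5798; Δt_x=3.8637, Δt_y=1.0353
    y: enter (3,3) at t=0.5798
    y: enter (3,2) at t=1.6150
    x: enter (2,2) at t=1.8546
    y: enter (2,1) at t=2.6503
    y: enter (2,0) at t=3.6856 ← occupied
  → r_1 = 3.6856
beam 2: φ=-45°, α=300°
  dir = (cos 300°, sin 300°) = (0.5000, -0.8660); from cell (3,4)
  next x-line at t=1.0400, next y-line at t=0.6466; Δt_x=2.0000, Δt_y=1.1547
    y: enter (3,3) at t=0.6466
    x: enter (4,3) at t=1.0400
    y: enter (4,2) at t=1.8013
    y: enter (4,1) at t=2.9560
    x: enter (5,1) at t=3.0400
    y: enter (5,0) at t=4.1107 ← occupied
  → r_2 = 4.1107
beam 3: φ=45°, α=30°
  dir = (cos 30°, sin 30°) = (0.8660, 0.5000); from cell (3,4)
  next x-line at t=0.6004, next y-line at t=0.8800; Δt_x=1.1547, Δt_y=2.0000
    x: enter (4,4) at t=0.6004
    y: enter (4,5) at t=0.8800
    x: enter (5,5) at t=1.7551
    y: enter (5,6) at t=2.8800
    x: enter (6,6) at t=2.9098
    x: enter (7,6) at t=4.0645
    y: enter (7,7) at t=4.8800 ← occupied
  → r_3 = 4.8800
beam 4: φ=90°, α=75°
  dir = (cos 75°, sin 75°) = (0.2588, 0.9659); from cell (3,4)
  next x-line at t=2.0091, next y-line at t=0.4555; Δt_x=3.8637, Δt_y=1.0353
    y: enter (3,5) at t=0.4555
    y: enter (3,6) at t=1.4908
    x: enter (4,6) at t=2.0091 ← occupied
  → r_4 = 2.0091

ranges = [3.6856, 4.1107, 4.8800, 2.0091]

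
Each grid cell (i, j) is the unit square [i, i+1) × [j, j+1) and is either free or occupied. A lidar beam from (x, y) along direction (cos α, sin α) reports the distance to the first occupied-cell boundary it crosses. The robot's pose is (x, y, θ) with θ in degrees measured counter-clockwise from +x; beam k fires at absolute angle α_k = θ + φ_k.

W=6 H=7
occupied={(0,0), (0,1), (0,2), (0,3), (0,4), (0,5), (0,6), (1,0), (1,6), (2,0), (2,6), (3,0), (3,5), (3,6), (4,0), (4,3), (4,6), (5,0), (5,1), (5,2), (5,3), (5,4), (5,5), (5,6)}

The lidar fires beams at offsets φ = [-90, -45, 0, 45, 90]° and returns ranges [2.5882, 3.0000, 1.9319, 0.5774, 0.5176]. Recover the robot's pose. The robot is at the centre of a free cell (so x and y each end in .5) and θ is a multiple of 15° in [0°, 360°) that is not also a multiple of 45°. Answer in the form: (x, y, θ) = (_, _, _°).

(x, y, θ) = (1.5, 2.5, 105°)

The pose lattice has 18·16 = 288 candidates. Test each by forward raycasting.
  (1.5, 1.5, 150°): beam 1 = 4.0415 ≠ 2.5882 ✗
  (1.5, 2.5, 150°): beam 1 = 3.0000 ≠ 2.5882 ✗
  (3.5, 4.5, 105°): beam 1 = 1.5529 ≠ 2.5882 ✗
  (4.5, 4.5, 105°): beam 1 = 0.5176 ≠ 2.5882 ✗
  …
  (1.5, 2.5, 105°): r_1=2.5882, r_2=3.0000, r_3=1.9319, r_4=0.5774, r_5=0.5176 — all match ✓
Only this pose fits every beam.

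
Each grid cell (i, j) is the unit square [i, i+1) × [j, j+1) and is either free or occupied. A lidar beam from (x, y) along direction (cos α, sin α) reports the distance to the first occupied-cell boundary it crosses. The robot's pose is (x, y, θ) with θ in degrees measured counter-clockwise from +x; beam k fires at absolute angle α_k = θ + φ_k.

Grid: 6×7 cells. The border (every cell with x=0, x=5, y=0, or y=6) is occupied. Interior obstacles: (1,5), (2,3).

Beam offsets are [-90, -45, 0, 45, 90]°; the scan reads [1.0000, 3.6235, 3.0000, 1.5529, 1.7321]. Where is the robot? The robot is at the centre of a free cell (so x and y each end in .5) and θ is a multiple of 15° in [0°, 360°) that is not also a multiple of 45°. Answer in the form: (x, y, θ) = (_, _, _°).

(x, y, θ) = (3.5, 4.5, 300°)

Candidates: 18 free-cell centres × 16 headings = 288 poses. Raycast each; keep the one whose scan matches to 4 dp.
  (2.5, 2.5, 75°): beam 1 = 2.5882 ≠ 1.0000 ✗
  (2.5, 1.5, 240°): beam 1 = 1.7321 ≠ 1.0000 ✗
  (2.5, 4.5, 300°): beam 1 = 1.7321 ≠ 1.0000 ✗
  (2.5, 4.5, 150°): beam 1 = 1.7321 ≠ 1.0000 ✗
  …
  (3.5, 4.5, 300°): r_1=1.0000, r_2=3.6235, r_3=3.0000, r_4=1.5529, r_5=1.7321 — all match ✓
Unique over the lattice → pose = (3.5, 4.5, 300°).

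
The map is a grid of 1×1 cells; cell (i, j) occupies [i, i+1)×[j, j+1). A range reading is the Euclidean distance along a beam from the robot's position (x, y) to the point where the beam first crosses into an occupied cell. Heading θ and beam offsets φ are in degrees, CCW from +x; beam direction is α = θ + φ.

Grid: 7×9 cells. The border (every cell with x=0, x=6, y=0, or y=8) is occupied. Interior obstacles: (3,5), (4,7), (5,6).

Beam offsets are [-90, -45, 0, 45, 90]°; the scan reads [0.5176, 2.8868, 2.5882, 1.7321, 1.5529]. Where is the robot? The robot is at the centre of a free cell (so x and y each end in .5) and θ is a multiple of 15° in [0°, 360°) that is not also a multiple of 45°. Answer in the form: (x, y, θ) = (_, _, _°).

(x, y, θ) = (2.5, 5.5, 105°)

Candidates: 32 free-cell centres × 16 headings = 512 poses. Raycast each; keep the one whose scan matches to 4 dp.
  (4.5, 3.5, 255°): beam 1 = 3.6235 ≠ 0.5176 ✗
  (3.5, 4.5, 120°): beam 1 = 2.8868 ≠ 0.5176 ✗
  (2.5, 2.5, 105°): beam 1 = 3.6235 ≠ 0.5176 ✗
  (1.5, 3.5, 150°): beam 1 = 5.0000 ≠ 0.5176 ✗
  …
  (2.5, 5.5, 105°): r_1=0.5176, r_2=2.8868, r_3=2.5882, r_4=1.7321, r_5=1.5529 — all match ✓
Only this pose fits every beam.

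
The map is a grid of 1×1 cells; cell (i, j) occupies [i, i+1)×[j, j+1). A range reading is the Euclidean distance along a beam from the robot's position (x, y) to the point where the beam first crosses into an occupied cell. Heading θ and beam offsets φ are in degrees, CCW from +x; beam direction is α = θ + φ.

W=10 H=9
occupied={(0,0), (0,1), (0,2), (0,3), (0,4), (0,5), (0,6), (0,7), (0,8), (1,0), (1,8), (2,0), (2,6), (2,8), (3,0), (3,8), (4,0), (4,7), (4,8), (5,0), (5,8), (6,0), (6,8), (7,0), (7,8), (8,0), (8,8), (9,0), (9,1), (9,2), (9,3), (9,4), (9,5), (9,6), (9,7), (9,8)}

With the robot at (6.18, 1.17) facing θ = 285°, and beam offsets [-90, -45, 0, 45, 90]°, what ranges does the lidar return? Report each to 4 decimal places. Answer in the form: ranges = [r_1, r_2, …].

ranges = [0.6568, 0.1963, 0.1760, 0.3400, 2.9195]

beam 1: φ=-90°, α=195°
  cosα=-0.9659 sinα=-0.2588 | (6,1) | tMaxX 0.1863 tMaxY 0.6568 | tΔX 1.0353 tΔY 3.8637
    t=0.1863 [x] (5,1)
    t=0.6568 [y] (5,0) — stop
  → r_1 = 0.6568
beam 2: φ=-45°, α=240°
  cosα=-0.5000 sinα=-0.8660 | (6,1) | tMaxX 0.3600 tMaxY 0.1963 | tΔX 2.0000 tΔY 1.1547
    t=0.1963 [y] (6,0) — stop
  → r_2 = 0.1963
beam 3: φ=0°, α=285°
  cosα=0.2588 sinα=-0.9659 | (6,1) | tMaxX 3.1682 tMaxY 0.1760 | tΔX 3.8637 tΔY 1.0353
    t=0.1760 [y] (6,0) — stop
  → r_3 = 0.1760
beam 4: φ=45°, α=330°
  cosα=0.8660 sinα=-0.5000 | (6,1) | tMaxX 0.9469 tMaxY 0.3400 | tΔX 1.1547 tΔY 2.0000
    t=0.3400 [y] (6,0) — stop
  → r_4 = 0.3400
beam 5: φ=90°, α=15°
  cosα=0.9659 sinα=0.2588 | (6,1) | tMaxX 0.8489 tMaxY 3.2069 | tΔX 1.0353 tΔY 3.8637
    t=0.8489 [x] (7,1)
    t=1.8842 [x] (8,1)
    t=2.9195 [x] (9,1) — stop
  → r_5 = 2.9195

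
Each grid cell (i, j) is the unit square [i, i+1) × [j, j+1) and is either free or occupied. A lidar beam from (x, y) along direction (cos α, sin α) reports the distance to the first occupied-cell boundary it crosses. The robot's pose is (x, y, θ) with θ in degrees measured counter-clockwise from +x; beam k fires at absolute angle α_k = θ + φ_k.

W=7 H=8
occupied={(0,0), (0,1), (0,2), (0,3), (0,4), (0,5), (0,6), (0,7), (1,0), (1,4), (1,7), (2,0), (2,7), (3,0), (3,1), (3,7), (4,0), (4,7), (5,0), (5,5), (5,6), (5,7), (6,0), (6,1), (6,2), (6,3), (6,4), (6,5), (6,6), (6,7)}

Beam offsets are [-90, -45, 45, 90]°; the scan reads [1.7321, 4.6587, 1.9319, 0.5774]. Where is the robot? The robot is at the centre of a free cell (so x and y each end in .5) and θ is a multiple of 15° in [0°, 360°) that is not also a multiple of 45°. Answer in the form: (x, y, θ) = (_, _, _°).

(x, y, θ) = (2.5, 6.5, 330°)

Enumerate (i+0.5, j+0.5, θ) over the 26 free cells and 16 admissible headings. For each, cast all 4 beams and compare to the given ranges.
  (1.5, 6.5, 210°): beam 1 = 0.5774 ≠ 1.7321 ✗
  (3.5, 6.5, 240°): beam 1 = 1.0000 ≠ 1.7321 ✗
  (2.5, 4.5, 255°): beam 1 = 0.5176 ≠ 1.7321 ✗
  (2.5, 2.5, 300°): beam 2 = 1.5529 ≠ 4.6587 ✗
  …
  (2.5, 6.5, 330°): r_1=1.7321, r_2=4.6587, r_3=1.9319, r_4=0.5774 — all match ✓
Unique over the lattice → pose = (2.5, 6.5, 330°).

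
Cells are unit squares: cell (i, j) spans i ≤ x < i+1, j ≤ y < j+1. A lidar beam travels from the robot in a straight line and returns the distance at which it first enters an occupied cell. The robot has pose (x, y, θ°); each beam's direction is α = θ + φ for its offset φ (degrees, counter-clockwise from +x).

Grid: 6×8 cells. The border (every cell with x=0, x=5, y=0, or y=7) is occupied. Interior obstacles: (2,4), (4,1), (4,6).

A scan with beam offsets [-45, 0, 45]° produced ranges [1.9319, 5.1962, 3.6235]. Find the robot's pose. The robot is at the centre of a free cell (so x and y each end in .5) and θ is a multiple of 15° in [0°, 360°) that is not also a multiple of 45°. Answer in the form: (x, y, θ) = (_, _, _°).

The pose lattice has 21·16 = 336 candidates. Test each by forward raycasting.
  (2.5, 6.5, 285°): beam 1 = 3.0000 ≠ 1.9319 ✗
  (4.5, 2.5, 165°): beam 1 = 5.1962 ≠ 1.9319 ✗
  (4.5, 3.5, 165°): beam 1 = 4.0415 ≠ 1.9319 ✗
  …
  (4.5, 2.5, 120°): r_1=1.9319, r_2=5.1962, r_3=3.6235 — all match ✓
No second candidate reproduces the full scan.

(x, y, θ) = (4.5, 2.5, 120°)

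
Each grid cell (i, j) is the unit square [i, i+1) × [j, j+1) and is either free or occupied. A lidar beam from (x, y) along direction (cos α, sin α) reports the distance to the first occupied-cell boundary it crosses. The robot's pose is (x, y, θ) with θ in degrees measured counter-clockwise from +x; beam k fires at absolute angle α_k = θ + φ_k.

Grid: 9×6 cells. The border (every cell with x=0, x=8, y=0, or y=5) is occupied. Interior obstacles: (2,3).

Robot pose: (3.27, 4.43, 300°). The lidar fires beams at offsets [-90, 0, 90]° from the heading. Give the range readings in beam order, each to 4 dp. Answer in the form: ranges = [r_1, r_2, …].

beam 1: φ=-90°, α=210°
  dir = (cos 210°, sin 210°) = (-0.8660, -0.5000); from cell (3,4)
  next x-line at t=0.3118, next y-line at t=0.8600; Δt_x=1.1547, Δt_y=2.0000
    x: enter (2,4) at t=0.3118
    y: enter (2,3) at t=0.8600 ← occupied
  → r_1 = 0.8600
beam 2: φ=0°, α=300°
  dir = (cos 300°, sin 300°) = (0.5000, -0.8660); from cell (3,4)
  next x-line at t=1.4600, next y-line at t=0.4965; Δt_x=2.0000, Δt_y=1.1547
    y: enter (3,3) at t=0.4965
    x: enter (4,3) at t=1.4600
    y: enter (4,2) at t=1.6512
    y: enter (4,1) at t=2.8059
    x: enter (5,1) at t=3.4600
    y: enter (5,0) at t=3.9606 ← occupied
  → r_2 = 3.9606
beam 3: φ=90°, α=30°
  dir = (cos 30°, sin 30°) = (0.8660, 0.5000); from cell (3,4)
  next x-line at t=0.8429, next y-line at t=1.1400; Δt_x=1.1547, Δt_y=2.0000
    x: enter (4,4) at t=0.8429
    y: enter (4,5) at t=1.1400 ← occupied
  → r_3 = 1.1400

ranges = [0.8600, 3.9606, 1.1400]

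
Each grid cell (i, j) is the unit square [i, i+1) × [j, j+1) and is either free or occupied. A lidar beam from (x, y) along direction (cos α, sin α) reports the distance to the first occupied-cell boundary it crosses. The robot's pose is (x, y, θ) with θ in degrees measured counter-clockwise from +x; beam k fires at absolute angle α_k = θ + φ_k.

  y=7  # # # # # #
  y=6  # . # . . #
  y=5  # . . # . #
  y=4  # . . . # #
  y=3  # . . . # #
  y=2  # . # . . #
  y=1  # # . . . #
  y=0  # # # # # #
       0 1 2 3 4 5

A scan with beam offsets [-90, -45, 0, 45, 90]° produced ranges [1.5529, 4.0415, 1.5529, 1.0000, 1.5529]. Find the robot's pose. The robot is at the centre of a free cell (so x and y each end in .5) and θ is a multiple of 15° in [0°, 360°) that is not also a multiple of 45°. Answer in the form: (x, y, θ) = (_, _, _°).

(x, y, θ) = (2.5, 4.5, 345°)

Candidates: 18 free-cell centres × 16 headings = 288 poses. Raycast each; keep the one whose scan matches to 4 dp.
  (4.5, 5.5, 285°): beam 1 = 0.5176 ≠ 1.5529 ✗
  (4.5, 5.5, 345°): beam 1 = 0.5176 ≠ 1.5529 ✗
  (4.5, 6.5, 60°): beam 1 = 0.5774 ≠ 1.5529 ✗
  (3.5, 6.5, 330°): beam 1 = 0.5774 ≠ 1.5529 ✗
  …
  (2.5, 4.5, 345°): r_1=1.5529, r_2=4.0415, r_3=1.5529, r_4=1.0000, r_5=1.5529 — all match ✓
Unique over the lattice → pose = (2.5, 4.5, 345°).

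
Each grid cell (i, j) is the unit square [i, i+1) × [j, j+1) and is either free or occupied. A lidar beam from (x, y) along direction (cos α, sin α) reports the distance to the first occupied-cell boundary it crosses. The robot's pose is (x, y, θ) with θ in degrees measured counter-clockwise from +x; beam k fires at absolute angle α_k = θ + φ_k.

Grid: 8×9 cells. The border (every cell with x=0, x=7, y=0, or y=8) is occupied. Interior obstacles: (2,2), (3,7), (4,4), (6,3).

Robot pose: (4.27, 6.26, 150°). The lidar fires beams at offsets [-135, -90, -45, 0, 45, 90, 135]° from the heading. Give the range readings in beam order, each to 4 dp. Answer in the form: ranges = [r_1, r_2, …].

ranges = [2.8263, 2.0092, 1.0432, 3.4800, 3.3854, 3.7643, 1.3044]

beam 1: φ=-135°, α=15°
  cosα=0.9659 sinα=0.2588 | (4,6) | tMaxX 0.7558 tMaxY 2.8591 | tΔX 1.0353 tΔY 3.8637
    t=0.7558 [x] (5,6)
    t=1.7910 [x] (6,6)
    t=2.8263 [x] (7,6) — stop
  → r_1 = 2.8263
beam 2: φ=-90°, α=60°
  cosα=0.5000 sinα=0.8660 | (4,6) | tMaxX 1.4600 tMaxY 0.8545 | tΔX 2.0000 tΔY 1.1547
    t=0.8545 [y] (4,7)
    t=1.4600 [x] (5,7)
    t=2.0092 [y] (5,8) — stop
  → r_2 = 2.0092
beam 3: φ=-45°, α=105°
  cosα=-0.2588 sinα=0.9659 | (4,6) | tMaxX 1.0432 tMaxY 0.7661 | tΔX 3.8637 tΔY 1.0353
    t=0.7661 [y] (4,7)
    t=1.0432 [x] (3,7) — stop
  → r_3 = 1.0432
beam 4: φ=0°, α=150°
  cosα=-0.8660 sinα=0.5000 | (4,6) | tMaxX 0.3118 tMaxY 1.4800 | tΔX 1.1547 tΔY 2.0000
    t=0.3118 [x] (3,6)
    t=1.4665 [x] (2,6)
    t=1.4800 [y] (2,7)
    t=2.6212 [x] (1,7)
    t=3.4800 [y] (1,8) — stop
  → r_4 = 3.4800
beam 5: φ=45°, α=195°
  cosα=-0.9659 sinα=-0.2588 | (4,6) | tMaxX 0.2795 tMaxY 1.0046 | tΔX 1.0353 tΔY 3.8637
    t=0.2795 [x] (3,6)
    t=1.0046 [y] (3,5)
    t=1.3148 [x] (2,5)
    t=2.3501 [x] (1,5)
    t=3.3854 [x] (0,5) — stop
  → r_5 = 3.3854
beam 6: φ=90°, α=240°
  cosα=-0.5000 sinα=-0.8660 | (4,6) | tMaxX 0.5400 tMaxY 0.3002 | tΔX 2.0000 tΔY 1.1547
    t=0.3002 [y] (4,5)
    t=0.5400 [x] (3,5)
    t=1.4549 [y] (3,4)
    t=2.5400 [x] (2,4)
    t=2.6096 [y] (2,3)
    t=3.7643 [y] (2,2) — stop
  → r_6 = 3.7643
beam 7: φ=135°, α=285°
  cosα=0.2588 sinα=-0.9659 | (4,6) | tMaxX 2.8205 tMaxY 0.2692 | tΔX 3.8637 tΔY 1.0353
    t=0.2692 [y] (4,5)
    t=1.3044 [y] (4,4) — stop
  → r_7 = 1.3044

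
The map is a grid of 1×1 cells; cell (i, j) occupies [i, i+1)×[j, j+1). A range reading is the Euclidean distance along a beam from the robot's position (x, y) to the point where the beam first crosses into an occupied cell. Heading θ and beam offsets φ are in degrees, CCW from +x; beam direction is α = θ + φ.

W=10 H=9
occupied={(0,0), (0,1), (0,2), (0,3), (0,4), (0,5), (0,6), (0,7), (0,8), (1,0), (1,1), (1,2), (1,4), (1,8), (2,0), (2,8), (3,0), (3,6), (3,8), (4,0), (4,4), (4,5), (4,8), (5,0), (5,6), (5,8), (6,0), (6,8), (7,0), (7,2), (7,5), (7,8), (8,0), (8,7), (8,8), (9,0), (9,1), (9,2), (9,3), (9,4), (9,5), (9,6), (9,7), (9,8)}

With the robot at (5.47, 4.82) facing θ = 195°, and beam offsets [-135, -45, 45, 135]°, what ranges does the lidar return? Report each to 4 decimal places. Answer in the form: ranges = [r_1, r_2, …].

ranges = [3.6719, 0.5427, 0.9400, 4.0761]

beam 1: φ=-135°, α=60°
  direction (0.5000, 0.8660); cell (5,4); t to first gridline: x 1.0600, y 0.2078 (then +2.0000 / +1.1547)
    (5,5) via y @ 0.2078
    (6,5) via x @ 1.0600
    (6,6) via y @ 1.3625
    (6,7) via y @ 2.5172
    (7,7) via x @ 3.0600
    (7,8) via y @ 3.6719  # hit
  → r_1 = 3.6719
beam 2: φ=-45°, α=150°
  direction (-0.8660, 0.5000); cell (5,4); t to first gridline: x 0.5427, y 0.3600 (then +1.1547 / +2.0000)
    (5,5) via y @ 0.3600
    (4,5) via x @ 0.5427  # hit
  → r_2 = 0.5427
beam 3: φ=45°, α=240°
  direction (-0.5000, -0.8660); cell (5,4); t to first gridline: x 0.9400, y 0.9469 (then +2.0000 / +1.1547)
    (4,4) via x @ 0.9400  # hit
  → r_3 = 0.9400
beam 4: φ=135°, α=330°
  direction (0.8660, -0.5000); cell (5,4); t to first gridline: x 0.6120, y 1.6400 (then +1.1547 / +2.0000)
    (6,4) via x @ 0.6120
    (6,3) via y @ 1.6400
    (7,3) via x @ 1.7667
    (8,3) via x @ 2.9214
    (8,2) via y @ 3.6400
    (9,2) via x @ 4.0761  # hit
  → r_4 = 4.0761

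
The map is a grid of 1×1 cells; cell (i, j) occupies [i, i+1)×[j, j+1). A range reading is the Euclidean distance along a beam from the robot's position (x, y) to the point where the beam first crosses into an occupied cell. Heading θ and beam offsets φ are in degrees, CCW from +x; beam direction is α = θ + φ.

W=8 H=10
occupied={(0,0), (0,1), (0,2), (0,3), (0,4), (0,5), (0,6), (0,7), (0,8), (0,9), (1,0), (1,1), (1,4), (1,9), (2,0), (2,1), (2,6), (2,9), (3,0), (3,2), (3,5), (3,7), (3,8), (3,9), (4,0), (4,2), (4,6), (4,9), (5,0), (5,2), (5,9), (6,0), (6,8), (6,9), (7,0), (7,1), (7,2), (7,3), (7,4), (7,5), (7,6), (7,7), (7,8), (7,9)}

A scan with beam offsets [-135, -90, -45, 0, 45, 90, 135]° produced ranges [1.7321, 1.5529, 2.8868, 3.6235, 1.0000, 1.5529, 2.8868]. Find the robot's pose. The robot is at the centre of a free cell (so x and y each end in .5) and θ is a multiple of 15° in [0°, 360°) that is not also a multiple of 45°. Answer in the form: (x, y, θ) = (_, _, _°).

Enumerate (i+0.5, j+0.5, θ) over the 36 free cells and 16 admissible headings. For each, cast all 7 beams and compare to the given ranges.
  (4.5, 5.5, 30°): beam 1 = 2.5882 ≠ 1.7321 ✗
  (2.5, 7.5, 210°): beam 1 = 1.5529 ≠ 1.7321 ✗
  (6.5, 5.5, 210°): beam 1 = 1.9319 ≠ 1.7321 ✗
  (6.5, 5.5, 285°): beam 2 = 4.6587 ≠ 1.5529 ✗
  (2.5, 3.5, 15°): beam 3 = 1.0000 ≠ 2.8868 ✗
  …
  (5.5, 5.5, 105°): r_1=1.7321, r_2=1.5529, r_3=2.8868, r_4=3.6235, r_5=1.0000, r_6=1.5529, r_7=2.8868 — all match ✓
Unique over the lattice → pose = (5.5, 5.5, 105°).

(x, y, θ) = (5.5, 5.5, 105°)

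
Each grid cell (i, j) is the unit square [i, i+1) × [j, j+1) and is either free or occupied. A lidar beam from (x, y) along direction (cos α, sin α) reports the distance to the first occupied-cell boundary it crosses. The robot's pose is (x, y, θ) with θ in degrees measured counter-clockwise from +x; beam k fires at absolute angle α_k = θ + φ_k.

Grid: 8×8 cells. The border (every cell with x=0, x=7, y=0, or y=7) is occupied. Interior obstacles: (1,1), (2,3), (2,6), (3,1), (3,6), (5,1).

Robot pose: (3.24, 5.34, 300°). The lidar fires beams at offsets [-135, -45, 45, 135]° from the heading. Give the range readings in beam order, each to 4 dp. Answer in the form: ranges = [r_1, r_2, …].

ranges = [2.3190, 1.3873, 3.8926, 0.6833]

beam 1: φ=-135°, α=165°
  cosα=-0.9659 sinα=0.2588 | (3,5) | tMaxX 0.2485 tMaxY 2.5500 | tΔX 1.0353 tΔY 3.8637
    t=0.2485 [x] (2,5)
    t=1.2837 [x] (1,5)
    t=2.3190 [x] (0,5) — stop
  → r_1 = 2.3190
beam 2: φ=-45°, α=255°
  cosα=-0.2588 sinα=-0.9659 | (3,5) | tMaxX 0.9273 tMaxY 0.3520 | tΔX 3.8637 tΔY 1.0353
    t=0.3520 [y] (3,4)
    t=0.9273 [x] (2,4)
    t=1.3873 [y] (2,3) — stop
  → r_2 = 1.3873
beam 3: φ=45°, α=345°
  cosα=0.9659 sinα=-0.2588 | (3,5) | tMaxX 0.7868 tMaxY 1.3137 | tΔX 1.0353 tΔY 3.8637
    t=0.7868 [x] (4,5)
    t=1.3137 [y] (4,4)
    t=1.8221 [x] (5,4)
    t=2.8574 [x] (6,4)
    t=3.8926 [x] (7,4) — stop
  → r_3 = 3.8926
beam 4: φ=135°, α=75°
  cosα=0.2588 sinα=0.9659 | (3,5) | tMaxX 2.9364 tMaxY 0.6833 | tΔX 3.8637 tΔY 1.0353
    t=0.6833 [y] (3,6) — stop
  → r_4 = 0.6833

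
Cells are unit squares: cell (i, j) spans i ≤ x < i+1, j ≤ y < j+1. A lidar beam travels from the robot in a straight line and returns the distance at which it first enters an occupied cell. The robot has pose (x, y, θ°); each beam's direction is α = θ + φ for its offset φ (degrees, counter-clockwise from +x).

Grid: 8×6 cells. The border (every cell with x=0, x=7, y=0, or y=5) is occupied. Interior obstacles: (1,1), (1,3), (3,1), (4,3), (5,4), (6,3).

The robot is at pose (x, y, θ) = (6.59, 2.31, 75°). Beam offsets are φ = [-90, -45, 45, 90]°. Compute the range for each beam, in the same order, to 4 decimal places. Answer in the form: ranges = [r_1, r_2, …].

beam 1: φ=-90°, α=345°
  cosα=0.9659 sinα=-0.2588 | (6,2) | tMaxX 0.4245 tMaxY 1.1977 | tΔX 1.0353 tΔY 3.8637
    t=0.4245 [x] (7,2) — stop
  → r_1 = 0.4245
beam 2: φ=-45°, α=30°
  cosα=0.8660 sinα=0.5000 | (6,2) | tMaxX 0.4734 tMaxY 1.3800 | tΔX 1.1547 tΔY 2.0000
    t=0.4734 [x] (7,2) — stop
  → r_2 = 0.4734
beam 3: φ=45°, α=120°
  cosα=-0.5000 sinα=0.8660 | (6,2) | tMaxX 1.1800 tMaxY 0.7967 | tΔX 2.0000 tΔY 1.1547
    t=0.7967 [y] (6,3) — stop
  → r_3 = 0.7967
beam 4: φ=90°, α=165°
  cosα=-0.9659 sinα=0.2588 | (6,2) | tMaxX 0.6108 tMaxY 2.6660 | tΔX 1.0353 tΔY 3.8637
    t=0.6108 [x] (5,2)
    t=1.6461 [x] (4,2)
    t=2.6660 [y] (4,3) — stop
  → r_4 = 2.6660

ranges = [0.4245, 0.4734, 0.7967, 2.6660]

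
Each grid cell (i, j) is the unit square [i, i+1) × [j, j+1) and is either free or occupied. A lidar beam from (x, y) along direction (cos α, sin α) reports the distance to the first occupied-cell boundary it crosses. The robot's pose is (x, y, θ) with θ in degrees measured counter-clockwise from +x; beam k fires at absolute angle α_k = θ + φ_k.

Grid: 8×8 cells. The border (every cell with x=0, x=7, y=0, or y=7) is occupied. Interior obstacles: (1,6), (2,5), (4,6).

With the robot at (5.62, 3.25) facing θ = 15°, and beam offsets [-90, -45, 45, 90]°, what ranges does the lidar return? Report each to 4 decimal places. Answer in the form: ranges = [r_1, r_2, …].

ranges = [2.3294, 1.5935, 2.7600, 2.8470]

beam 1: φ=-90°, α=285°
  d=(0.2588,-0.9659)  start (5,3)  tX=1.4682 tY=0.2588  stride 1/|dx|=3.8637 1/|dy|=1.0353
    cross y-line → (5,2), t=0.2588
    cross y-line → (5,1), t=1.2941
    cross x-line → (6,1), t=1.4682
    cross y-line → (6,0), t=2.3294 (wall)
  → r_1 = 2.3294
beam 2: φ=-45°, α=330°
  d=(0.8660,-0.5000)  start (5,3)  tX=0.4388 tY=0.5000  stride 1/|dx|=1.1547 1/|dy|=2.0000
    cross x-line → (6,3), t=0.4388
    cross y-line → (6,2), t=0.5000
    cross x-line → (7,2), t=1.5935 (wall)
  → r_2 = 1.5935
beam 3: φ=45°, α=60°
  d=(0.5000,0.8660)  start (5,3)  tX=0.7600 tY=0.8660  stride 1/|dx|=2.0000 1/|dy|=1.1547
    cross x-line → (6,3), t=0.7600
    cross y-line → (6,4), t=0.8660
    cross y-line → (6,5), t=2.0207
    cross x-line → (7,5), t=2.7600 (wall)
  → r_3 = 2.7600
beam 4: φ=90°, α=105°
  d=(-0.2588,0.9659)  start (5,3)  tX=2.3955 tY=0.7765  stride 1/|dx|=3.8637 1/|dy|=1.0353
    cross y-line → (5,4), t=0.7765
    cross y-line → (5,5), t=1.8117
    cross x-line → (4,5), t=2.3955
    cross y-line → (4,6), t=2.8470 (wall)
  → r_4 = 2.8470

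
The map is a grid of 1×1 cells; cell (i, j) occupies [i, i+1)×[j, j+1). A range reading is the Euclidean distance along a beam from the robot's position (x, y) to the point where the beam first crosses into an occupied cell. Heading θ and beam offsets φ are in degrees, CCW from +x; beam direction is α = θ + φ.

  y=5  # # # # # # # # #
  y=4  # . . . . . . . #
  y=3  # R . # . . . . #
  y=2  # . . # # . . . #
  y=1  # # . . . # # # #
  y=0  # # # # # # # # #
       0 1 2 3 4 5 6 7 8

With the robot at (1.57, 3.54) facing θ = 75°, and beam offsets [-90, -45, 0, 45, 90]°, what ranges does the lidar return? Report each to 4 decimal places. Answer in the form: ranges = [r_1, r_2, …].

beam 1: φ=-90°, α=345°
  d=(0.9659,-0.2588)  start (1,3)  tX=0.4452 tY=2.0864  stride 1/|dx|=1.0353 1/|dy|=3.8637
    cross x-line → (2,3), t=0.4452
    cross x-line → (3,3), t=1.4804 (wall)
  → r_1 = 1.4804
beam 2: φ=-45°, α=30°
  d=(0.8660,0.5000)  start (1,3)  tX=0.4965 tY=0.9200  stride 1/|dx|=1.1547 1/|dy|=2.0000
    cross x-line → (2,3), t=0.4965
    cross y-line → (2,4), t=0.9200
    cross x-line → (3,4), t=1.6512
    cross x-line → (4,4), t=2.8059
    cross y-line → (4,5), t=2.9200 (wall)
  → r_2 = 2.9200
beam 3: φ=0°, α=75°
  d=(0.2588,0.9659)  start (1,3)  tX=1.6614 tY=0.4762  stride 1/|dx|=3.8637 1/|dy|=1.0353
    cross y-line → (1,4), t=0.4762
    cross y-line → (1,5), t=1.5115 (wall)
  → r_3 = 1.5115
beam 4: φ=45°, α=120°
  d=(-0.5000,0.8660)  start (1,3)  tX=1.1400 tY=0.5312  stride 1/|dx|=2.0000 1/|dy|=1.1547
    cross y-line → (1,4), t=0.5312
    cross x-line → (0,4), t=1.1400 (wall)
  → r_4 = 1.1400
beam 5: φ=90°, α=165°
  d=(-0.9659,0.2588)  start (1,3)  tX=0.5901 tY=1.7773  stride 1/|dx|=1.0353 1/|dy|=3.8637
    cross x-line → (0,3), t=0.5901 (wall)
  → r_5 = 0.5901

ranges = [1.4804, 2.9200, 1.5115, 1.1400, 0.5901]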